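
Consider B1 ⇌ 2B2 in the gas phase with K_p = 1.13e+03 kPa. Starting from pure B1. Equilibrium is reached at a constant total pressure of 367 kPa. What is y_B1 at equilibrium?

y_B1 = 0.205

Basis: 1 mol B1 initially; let X = conversion of B1. Extent ξ = X.
Species balance: n_B1 = 1 − X; n_B2 = 2X.
n_T = Σnᵢ = 1 + X.
Mole fractions y_i = n_i/n_T; K_p = p_B2^2 / (p_B1) with p_i = y_i·P.
Substituting and setting equal to 1.13e+03 kPa gives a polynomial in X; the root in (0,1) is X = 0.660.
Then n_B1 = 0.34, n_T = 1.66, so y_B1 = 0.205.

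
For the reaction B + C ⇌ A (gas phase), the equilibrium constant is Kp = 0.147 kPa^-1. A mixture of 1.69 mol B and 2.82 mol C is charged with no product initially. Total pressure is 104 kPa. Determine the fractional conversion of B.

X = 0.871

Basis: 1.69 mol B initially; let X = conversion of B. Extent ξ = 1.69X.
Species balance: n_B = 1.69 − 1.69X; n_C = 2.82 − 1.69X; n_A = 1.69X.
n_T = Σnᵢ = 4.51 − 1.69X.
With p_i = (n_i/n_T)P, Kp = p_A / (p_B p_C).
This yields a degree-2 equation in X; solving on (0,1), X = 0.871.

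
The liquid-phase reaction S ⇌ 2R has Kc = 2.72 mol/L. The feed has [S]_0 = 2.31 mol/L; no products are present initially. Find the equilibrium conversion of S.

Let X = conversion of S; extent ξ = 2.31·X mol/L.
Concentrations: [S] = 2.31 − 2.31X; [R] = 4.62X.
Kc = [R]^2 / ([S]).
This equals 2.72 at X = 0.415 (the root in 0 < X < 1).

X = 0.415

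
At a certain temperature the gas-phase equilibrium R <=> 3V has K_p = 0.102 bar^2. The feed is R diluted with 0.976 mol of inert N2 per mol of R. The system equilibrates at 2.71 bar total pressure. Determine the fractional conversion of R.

X = 0.131

Let X = conversion of R (basis 1 mol R); extent of reaction ξ = X.
Moles: n_R = 1 − X; n_V = 3X; n_I = 0.976 (inert).
Total moles n_T = 1.98 + 2X.
y_i = n_i/n_T, p_i = y_i·P. K_p = p_V^3 / (p_R).
Substituting and setting equal to 0.102 bar^2 gives a polynomial in X; the root in (0,1) is X = 0.131.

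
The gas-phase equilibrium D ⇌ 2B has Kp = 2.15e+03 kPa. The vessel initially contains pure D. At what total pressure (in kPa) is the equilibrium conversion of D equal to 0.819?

Basis: 1 mol D initially; let X = conversion of D. Extent ξ = X.
Mole table: n_D = 1 − X; n_B = 2X.
n_T = Σnᵢ = 1 + X.
Kp = p_B^2 / (p_D) with p_i = (n_i/n_T)·P.
At X = 0.819: the mole-fraction product g(X) = Π y_i^ν_i = 8.149. Since Kp = g(X)·P^{1}, P = (Kp/g)^(1/1) = (2.15e+03/8.149)^(1/1) = 264 kPa.

P = 264 kPa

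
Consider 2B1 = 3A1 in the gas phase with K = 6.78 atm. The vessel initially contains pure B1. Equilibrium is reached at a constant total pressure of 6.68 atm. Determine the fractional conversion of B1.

Basis: 1 mol B1 initially; let X = conversion of B1. Extent ξ = 0.5X.
Species balance: n_B1 = 1 − X; n_A1 = 1.5X.
Summing: n_T = 1 + 0.5X.
y_i = n_i/n_T, p_i = y_i·P. K = p_A1^3 / (p_B1^2).
Substituting and setting equal to 6.78 atm gives a polynomial in X; the root in (0,1) is X = 0.470.

X = 0.470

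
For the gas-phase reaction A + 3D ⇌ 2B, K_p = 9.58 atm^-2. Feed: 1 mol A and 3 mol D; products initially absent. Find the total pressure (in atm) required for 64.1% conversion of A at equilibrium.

P = 1.68 atm

Basis: 1 mol A initially; let X = conversion of A. Extent ξ = X.
Species balance: n_A = 1 − X; n_D = 3 − 3X; n_B = 2X.
Summing: n_T = 4 − 2X.
K_p = p_B^2 / (p_A p_D^3) with p_i = (n_i/n_T)·P.
At X = 0.641: the mole-fraction product g(X) = Π y_i^ν_i = 27.07. Since K_p = g(X)·P^{-2}, P = (g/K_p)^(1/2) = (27.07/9.58)^(1/2) = 1.68 atm.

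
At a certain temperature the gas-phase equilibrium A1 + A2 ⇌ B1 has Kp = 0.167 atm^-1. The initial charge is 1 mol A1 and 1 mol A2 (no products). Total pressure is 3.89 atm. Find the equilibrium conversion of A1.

Basis: 1 mol A1 initially; let X = conversion of A1. Extent ξ = X.
At extent ξ: n_A1 = 1 − X; n_A2 = 1 − X; n_B1 = X.
Total moles n_T = 2 − X.
y_i = n_i/n_T, p_i = y_i·P. Kp = p_B1 / (p_A1 p_A2).
Setting this equal to 0.167 atm^-1 and taking the physical root (0 < X < 1) gives X = 0.221.

X = 0.221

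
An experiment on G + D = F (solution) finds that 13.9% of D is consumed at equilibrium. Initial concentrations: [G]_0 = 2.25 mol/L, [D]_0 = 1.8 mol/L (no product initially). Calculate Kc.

Kc = 0.0807 L/mol

Let X = conversion of D.
Concentrations: [G] = 2.25 − 1.8X; [D] = 1.8 − 1.8X; [F] = 1.8X.
At X = 0.139: [G] = 2, [D] = 1.55, [F] = 0.25.
Kc = [F] / ([G] [D]) = 0.0807 L/mol.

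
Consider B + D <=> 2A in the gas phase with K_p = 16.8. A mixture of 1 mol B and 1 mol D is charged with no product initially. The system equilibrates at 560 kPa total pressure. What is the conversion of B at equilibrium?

X = 0.672

Let X = conversion of B (basis 1 mol B); extent of reaction ξ = X.
Mole table: n_B = 1 − X; n_D = 1 − X; n_A = 2X.
Total moles n_T = 2 (Δν = 0, constant).
With p_i = (n_i/n_T)P, K_p = p_A^2 / (p_B p_D).
This yields a degree-2 equation in X; solving on (0,1), X = 0.672.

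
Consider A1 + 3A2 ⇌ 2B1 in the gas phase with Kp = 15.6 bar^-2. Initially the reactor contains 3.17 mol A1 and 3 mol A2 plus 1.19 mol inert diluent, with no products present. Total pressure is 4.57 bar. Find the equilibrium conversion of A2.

Take 3 mol A2 as basis and let X be its fractional conversion, so ξ = X.
Mole table: n_A1 = 3.17 − X; n_A2 = 3 − 3X; n_B1 = 2X; n_I = 1.19 (inert).
Summing: n_T = 7.36 − 2X.
Mole fractions y_i = n_i/n_T; Kp = p_B1^2 / (p_A1 p_A2^3) with p_i = y_i·P.
Equating to 15.6 bar^-2 and solving on 0 < X < 1: X = 0.836.

X = 0.836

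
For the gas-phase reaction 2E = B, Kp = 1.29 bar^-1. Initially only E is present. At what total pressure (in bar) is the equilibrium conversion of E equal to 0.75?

P = 2.91 bar

Basis: 1 mol E initially; let X = conversion of E. Extent ξ = 0.5X.
Moles: n_E = 1 − X; n_B = 0.5X.
n_T = Σnᵢ = 1 − 0.5X.
Kp = p_B / (p_E^2) with p_i = (n_i/n_T)·P.
At X = 0.75: the mole-fraction product g(X) = Π y_i^ν_i = 3.75. Since Kp = g(X)·P^{-1}, P = (g/Kp)^(1/1) = (3.75/1.29)^(1/1) = 2.91 bar.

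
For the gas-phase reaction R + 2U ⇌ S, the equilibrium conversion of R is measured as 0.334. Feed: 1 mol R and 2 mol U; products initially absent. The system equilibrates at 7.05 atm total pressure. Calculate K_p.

K_p = 0.0309 atm^-2

Let X = conversion of R (basis 1 mol R); extent of reaction ξ = X.
Species balance: n_R = 1 − X; n_U = 2 − 2X; n_S = X.
Total moles n_T = 3 − 2X.
At X = 0.334: n_R = 0.666, n_U = 1.33, n_S = 0.334, n_T = 2.33.
p_i = (n_i/n_T)·P. K_p = p_S / (p_R p_U^2) = 0.0309 atm^-2.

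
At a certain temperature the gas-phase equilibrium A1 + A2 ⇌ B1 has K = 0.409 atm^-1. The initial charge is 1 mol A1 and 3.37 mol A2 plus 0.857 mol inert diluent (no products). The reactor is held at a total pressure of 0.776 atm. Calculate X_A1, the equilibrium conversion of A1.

Take 1 mol A1 as basis and let X be its fractional conversion, so ξ = X.
At extent ξ: n_A1 = 1 − X; n_A2 = 3.37 − X; n_B1 = X; n_I = 0.857 (inert).
Total moles n_T = 5.23 − X.
y_i = n_i/n_T, p_i = y_i·P. K = p_B1 / (p_A1 p_A2).
Setting this equal to 0.409 atm^-1 and taking the physical root (0 < X < 1) gives X = 0.167.

X = 0.167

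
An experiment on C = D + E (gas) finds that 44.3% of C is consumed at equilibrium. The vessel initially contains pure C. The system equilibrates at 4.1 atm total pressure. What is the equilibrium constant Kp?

Kp = 1 atm

Take 1 mol C as basis and let X be its fractional conversion, so ξ = X.
Species balance: n_C = 1 − X; n_D = X; n_E = X.
n_T = Σnᵢ = 1 + X.
At X = 0.443: n_C = 0.557, n_D = 0.443, n_E = 0.443, n_T = 1.44.
p_i = (n_i/n_T)·P. Kp = p_D p_E / (p_C) = 1 atm.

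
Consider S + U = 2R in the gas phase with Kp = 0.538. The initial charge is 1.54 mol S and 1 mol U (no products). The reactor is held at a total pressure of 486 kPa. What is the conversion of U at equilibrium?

Let X = conversion of U (basis 1 mol U); extent of reaction ξ = X.
At extent ξ: n_S = 1.54 − X; n_U = 1 − X; n_R = 2X.
Total moles n_T = 2.54 (Δν = 0, constant).
y_i = n_i/n_T, p_i = y_i·P. Kp = p_R^2 / (p_S p_U).
Equating to 0.538 and solving on 0 < X < 1: X = 0.330.

X = 0.330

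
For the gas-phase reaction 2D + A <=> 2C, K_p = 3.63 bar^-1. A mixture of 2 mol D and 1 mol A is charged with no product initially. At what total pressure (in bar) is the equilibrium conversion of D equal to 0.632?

P = 5.23 bar

Let X = conversion of D (basis 2 mol D); extent of reaction ξ = X.
Mole table: n_D = 2 − 2X; n_A = 1 − X; n_C = 2X.
Total moles n_T = 3 − X.
K_p = p_C^2 / (p_D^2 p_A) with p_i = (n_i/n_T)·P.
At X = 0.632: the mole-fraction product g(X) = Π y_i^ν_i = 18.98. Since K_p = g(X)·P^{-1}, P = (g/K_p)^(1/1) = (18.98/3.63)^(1/1) = 5.23 bar.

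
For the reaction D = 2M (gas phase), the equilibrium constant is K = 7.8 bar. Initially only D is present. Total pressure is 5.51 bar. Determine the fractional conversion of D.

Basis: 1 mol D initially; let X = conversion of D. Extent ξ = X.
Mole table: n_D = 1 − X; n_M = 2X.
Total moles n_T = 1 + X.
Mole fractions y_i = n_i/n_T; K = p_M^2 / (p_D) with p_i = y_i·P.
Equating to 7.8 bar and solving on 0 < X < 1: X = 0.511.

X = 0.511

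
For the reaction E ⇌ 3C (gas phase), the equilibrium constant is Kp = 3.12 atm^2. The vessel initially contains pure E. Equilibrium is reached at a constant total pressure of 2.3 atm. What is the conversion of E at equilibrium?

X = 0.344

Basis: 1 mol E initially; let X = conversion of E. Extent ξ = X.
Moles: n_E = 1 − X; n_C = 3X.
Summing: n_T = 1 + 2X.
Mole fractions y_i = n_i/n_T; Kp = p_C^3 / (p_E) with p_i = y_i·P.
Substituting and setting equal to 3.12 atm^2 gives a polynomial in X; the root in (0,1) is X = 0.344.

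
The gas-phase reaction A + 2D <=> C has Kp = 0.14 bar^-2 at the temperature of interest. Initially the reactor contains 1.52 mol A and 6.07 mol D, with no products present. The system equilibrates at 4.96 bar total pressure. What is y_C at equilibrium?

y_C = 0.175

Take 1.52 mol A as basis and let X be its fractional conversion, so ξ = 1.52X.
Moles: n_A = 1.52 − 1.52X; n_D = 6.07 − 3.04X; n_C = 1.52X.
Summing: n_T = 7.59 − 3.04X.
y_i = n_i/n_T, p_i = y_i·P. Kp = p_C / (p_A p_D^2).
Equating to 0.14 bar^-2 and solving on 0 < X < 1: X = 0.647.
Then n_C = 0.984, n_T = 5.62, so y_C = 0.175.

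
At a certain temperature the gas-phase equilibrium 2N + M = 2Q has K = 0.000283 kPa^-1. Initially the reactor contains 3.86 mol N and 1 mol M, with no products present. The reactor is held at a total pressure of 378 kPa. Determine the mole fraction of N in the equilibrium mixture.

Let X = conversion of M (basis 1 mol M); extent of reaction ξ = X.
Species balance: n_N = 3.86 − 2X; n_M = 1 − X; n_Q = 2X.
Summing: n_T = 4.86 − X.
y_i = n_i/n_T, p_i = y_i·P. K = p_Q^2 / (p_N^2 p_M).
Substituting and setting equal to 0.000283 kPa^-1 gives a polynomial in X; the root in (0,1) is X = 0.227.
Then n_N = 3.41, n_T = 4.63, so y_N = 0.735.

y_N = 0.735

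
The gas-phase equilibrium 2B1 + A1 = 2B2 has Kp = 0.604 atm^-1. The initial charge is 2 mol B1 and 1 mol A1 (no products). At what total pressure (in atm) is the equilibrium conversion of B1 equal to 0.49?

Let X = conversion of B1 (basis 2 mol B1); extent of reaction ξ = X.
Species balance: n_B1 = 2 − 2X; n_A1 = 1 − X; n_B2 = 2X.
n_T = Σnᵢ = 3 − X.
Kp = p_B2^2 / (p_B1^2 p_A1) with p_i = (n_i/n_T)·P.
At X = 0.49: the mole-fraction product g(X) = Π y_i^ν_i = 4.543. Since Kp = g(X)·P^{-1}, P = (g/Kp)^(1/1) = (4.543/0.604)^(1/1) = 7.52 atm.

P = 7.52 atm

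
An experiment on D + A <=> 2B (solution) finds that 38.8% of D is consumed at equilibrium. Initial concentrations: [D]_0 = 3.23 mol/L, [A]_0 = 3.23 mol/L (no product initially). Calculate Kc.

Let X = conversion of D.
Concentrations: [D] = 3.23 − 3.23X; [A] = 3.23 − 3.23X; [B] = 6.46X.
At X = 0.388: [D] = 1.98, [A] = 1.98, [B] = 2.51.
Kc = [B]^2 / ([D] [A]) = 1.61.

Kc = 1.61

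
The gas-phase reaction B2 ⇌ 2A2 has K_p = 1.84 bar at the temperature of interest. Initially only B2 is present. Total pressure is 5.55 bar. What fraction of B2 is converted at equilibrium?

X = 0.277

Take 1 mol B2 as basis and let X be its fractional conversion, so ξ = X.
Species balance: n_B2 = 1 − X; n_A2 = 2X.
Total moles n_T = 1 + X.
Mole fractions y_i = n_i/n_T; K_p = p_A2^2 / (p_B2) with p_i = y_i·P.
Substituting and setting equal to 1.84 bar gives a polynomial in X; the root in (0,1) is X = 0.277.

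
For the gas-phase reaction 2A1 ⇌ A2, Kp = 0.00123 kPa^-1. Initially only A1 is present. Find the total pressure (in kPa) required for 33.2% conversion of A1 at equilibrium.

Basis: 1 mol A1 initially; let X = conversion of A1. Extent ξ = 0.5X.
Mole table: n_A1 = 1 − X; n_A2 = 0.5X.
Total moles n_T = 1 − 0.5X.
Kp = p_A2 / (p_A1^2) with p_i = (n_i/n_T)·P.
At X = 0.332: the mole-fraction product g(X) = Π y_i^ν_i = 0.3103. Since Kp = g(X)·P^{-1}, P = (g/Kp)^(1/1) = (0.3103/0.00123)^(1/1) = 252 kPa.

P = 252 kPa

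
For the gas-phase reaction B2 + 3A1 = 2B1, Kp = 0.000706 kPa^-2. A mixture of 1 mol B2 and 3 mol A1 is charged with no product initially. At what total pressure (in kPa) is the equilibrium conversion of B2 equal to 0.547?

P = 112 kPa

Take 1 mol B2 as basis and let X be its fractional conversion, so ξ = X.
Species balance: n_B2 = 1 − X; n_A1 = 3 − 3X; n_B1 = 2X.
n_T = Σnᵢ = 4 − 2X.
Kp = p_B1^2 / (p_B2 p_A1^3) with p_i = (n_i/n_T)·P.
At X = 0.547: the mole-fraction product g(X) = Π y_i^ν_i = 8.889. Since Kp = g(X)·P^{-2}, P = (g/Kp)^(1/2) = (8.889/0.000706)^(1/2) = 112 kPa.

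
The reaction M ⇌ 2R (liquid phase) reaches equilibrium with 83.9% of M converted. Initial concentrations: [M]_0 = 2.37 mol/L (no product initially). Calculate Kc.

Kc = 41.4 mol/L

Let X = conversion of M.
Concentrations: [M] = 2.37 − 2.37X; [R] = 4.74X.
At X = 0.839: [M] = 0.382, [R] = 3.98.
Kc = [R]^2 / ([M]) = 41.4 mol/L.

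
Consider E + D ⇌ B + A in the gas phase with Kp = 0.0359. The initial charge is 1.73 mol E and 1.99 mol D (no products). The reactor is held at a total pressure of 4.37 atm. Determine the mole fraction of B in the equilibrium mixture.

y_B = 0.079

Let X = conversion of E (basis 1.73 mol E); extent of reaction ξ = 1.73X.
Species balance: n_E = 1.73 − 1.73X; n_D = 1.99 − 1.73X; n_B = 1.73X; n_A = 1.73X.
n_T stays at 3.72 (no change in mole number).
Mole fractions y_i = n_i/n_T; Kp = p_B p_A / (p_E p_D) with p_i = y_i·P.
Substituting and setting equal to 0.0359 gives a polynomial in X; the root in (0,1) is X = 0.171.
Then n_B = 0.295, n_T = 3.72, so y_B = 0.079.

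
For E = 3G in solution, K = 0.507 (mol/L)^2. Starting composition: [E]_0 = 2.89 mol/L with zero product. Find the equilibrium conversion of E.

X = 0.125

Let X = conversion of E; extent ξ = 2.89·X mol/L.
Concentrations: [E] = 2.89 − 2.89X; [G] = 8.67X.
K = [G]^3 / ([E]).
Solving K = 0.507 for X ∈ (0,1): X = 0.125.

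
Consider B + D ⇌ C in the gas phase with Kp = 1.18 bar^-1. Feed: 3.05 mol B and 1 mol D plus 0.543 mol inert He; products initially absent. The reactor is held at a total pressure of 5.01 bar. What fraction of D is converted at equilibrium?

Take 1 mol D as basis and let X be its fractional conversion, so ξ = X.
At extent ξ: n_B = 3.05 − X; n_D = 1 − X; n_C = X; n_I = 0.543 (inert).
Summing: n_T = 4.59 − X.
With p_i = (n_i/n_T)P, Kp = p_C / (p_B p_D).
Equating to 1.18 bar^-1 and solving on 0 < X < 1: X = 0.779.

X = 0.779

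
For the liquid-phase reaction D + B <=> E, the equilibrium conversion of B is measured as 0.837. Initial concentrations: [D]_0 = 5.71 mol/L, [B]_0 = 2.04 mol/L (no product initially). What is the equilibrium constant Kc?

Let X = conversion of B.
Concentrations: [D] = 5.71 − 2.04X; [B] = 2.04 − 2.04X; [E] = 2.04X.
At X = 0.837: [D] = 4, [B] = 0.333, [E] = 1.71.
Kc = [E] / ([D] [B]) = 1.28 L/mol.

Kc = 1.28 L/mol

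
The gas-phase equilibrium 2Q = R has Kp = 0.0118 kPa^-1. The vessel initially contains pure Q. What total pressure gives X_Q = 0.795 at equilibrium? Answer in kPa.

P = 483 kPa

Take 1 mol Q as basis and let X be its fractional conversion, so ξ = 0.5X.
At extent ξ: n_Q = 1 − X; n_R = 0.5X.
n_T = Σnᵢ = 1 − 0.5X.
Kp = p_R / (p_Q^2) with p_i = (n_i/n_T)·P.
At X = 0.795: the mole-fraction product g(X) = Π y_i^ν_i = 5.699. Since Kp = g(X)·P^{-1}, P = (g/Kp)^(1/1) = (5.699/0.0118)^(1/1) = 483 kPa.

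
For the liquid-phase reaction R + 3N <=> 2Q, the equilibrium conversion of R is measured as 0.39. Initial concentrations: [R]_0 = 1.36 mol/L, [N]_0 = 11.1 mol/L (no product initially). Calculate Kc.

Let X = conversion of R.
Concentrations: [R] = 1.36 − 1.36X; [N] = 11.1 − 4.08X; [Q] = 2.72X.
At X = 0.39: [R] = 0.83, [N] = 9.51, [Q] = 1.06.
Kc = [Q]^2 / ([R] [N]^3) = 0.00158 (mol/L)^-2.

Kc = 0.00158 (mol/L)^-2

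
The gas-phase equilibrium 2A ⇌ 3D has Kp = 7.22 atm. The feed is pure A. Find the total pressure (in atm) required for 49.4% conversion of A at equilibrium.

P = 5.67 atm

Take 1 mol A as basis and let X be its fractional conversion, so ξ = 0.5X.
Mole table: n_A = 1 − X; n_D = 1.5X.
n_T = Σnᵢ = 1 + 0.5X.
Kp = p_D^3 / (p_A^2) with p_i = (n_i/n_T)·P.
At X = 0.494: the mole-fraction product g(X) = Π y_i^ν_i = 1.274. Since Kp = g(X)·P^{1}, P = (Kp/g)^(1/1) = (7.22/1.274)^(1/1) = 5.67 atm.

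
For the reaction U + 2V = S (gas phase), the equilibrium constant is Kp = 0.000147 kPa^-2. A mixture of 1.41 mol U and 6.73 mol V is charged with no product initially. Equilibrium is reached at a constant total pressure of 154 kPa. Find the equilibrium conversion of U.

X = 0.676

Basis: 1.41 mol U initially; let X = conversion of U. Extent ξ = 1.41X.
Moles: n_U = 1.41 − 1.41X; n_V = 6.73 − 2.82X; n_S = 1.41X.
Total moles n_T = 8.14 − 2.82X.
Mole fractions y_i = n_i/n_T; Kp = p_S / (p_U p_V^2) with p_i = y_i·P.
Setting this equal to 0.000147 kPa^-2 and taking the physical root (0 < X < 1) gives X = 0.676.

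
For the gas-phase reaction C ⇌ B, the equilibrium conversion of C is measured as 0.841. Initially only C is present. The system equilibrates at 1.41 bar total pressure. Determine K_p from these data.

Basis: 1 mol C initially; let X = conversion of C. Extent ξ = X.
At extent ξ: n_C = 1 − X; n_B = X.
Total moles n_T = 1 (Δν = 0, constant).
At X = 0.841: n_C = 0.159, n_B = 0.841, n_T = 1.
p_i = (n_i/n_T)·P. K_p = p_B / (p_C) = 5.29.

K_p = 5.29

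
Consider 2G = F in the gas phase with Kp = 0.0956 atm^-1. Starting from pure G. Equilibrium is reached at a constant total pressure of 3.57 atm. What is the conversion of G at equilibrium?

Basis: 1 mol G initially; let X = conversion of G. Extent ξ = 0.5X.
Species balance: n_G = 1 − X; n_F = 0.5X.
Total moles n_T = 1 − 0.5X.
With p_i = (n_i/n_T)P, Kp = p_F / (p_G^2).
Setting this equal to 0.0956 atm^-1 and taking the physical root (0 < X < 1) gives X = 0.350.

X = 0.350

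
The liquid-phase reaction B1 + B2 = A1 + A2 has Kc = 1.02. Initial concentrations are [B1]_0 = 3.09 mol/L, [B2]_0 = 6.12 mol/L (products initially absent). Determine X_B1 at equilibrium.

X = 0.667

Let X = conversion of B1; extent ξ = 3.09·X mol/L.
Concentrations: [B1] = 3.09 − 3.09X; [B2] = 6.12 − 3.09X; [A1] = 3.09X; [A2] = 3.09X.
Kc = [A1] [A2] / ([B1] [B2]).
Equating to 1.02: the physical root is X = 0.667.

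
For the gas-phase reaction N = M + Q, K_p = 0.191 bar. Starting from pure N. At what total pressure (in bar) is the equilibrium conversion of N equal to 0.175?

Basis: 1 mol N initially; let X = conversion of N. Extent ξ = X.
Moles: n_N = 1 − X; n_M = X; n_Q = X.
Total moles n_T = 1 + X.
K_p = p_M p_Q / (p_N) with p_i = (n_i/n_T)·P.
At X = 0.175: the mole-fraction product g(X) = Π y_i^ν_i = 0.03159. Since K_p = g(X)·P^{1}, P = (K_p/g)^(1/1) = (0.191/0.03159)^(1/1) = 6.05 bar.

P = 6.05 bar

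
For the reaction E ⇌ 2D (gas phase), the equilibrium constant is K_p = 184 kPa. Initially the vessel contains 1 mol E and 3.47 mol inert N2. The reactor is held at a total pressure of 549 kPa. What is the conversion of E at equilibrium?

X = 0.469

Take 1 mol E as basis and let X be its fractional conversion, so ξ = X.
At extent ξ: n_E = 1 − X; n_D = 2X; n_I = 3.47 (inert).
Total moles n_T = 4.47 + X.
Mole fractions y_i = n_i/n_T; K_p = p_D^2 / (p_E) with p_i = y_i·P.
Setting this equal to 184 kPa and taking the physical root (0 < X < 1) gives X = 0.469.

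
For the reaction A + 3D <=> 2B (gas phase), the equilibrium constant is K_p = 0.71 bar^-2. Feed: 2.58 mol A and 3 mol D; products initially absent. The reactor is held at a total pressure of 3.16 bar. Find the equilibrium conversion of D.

X = 0.587

Take 3 mol D as basis and let X be its fractional conversion, so ξ = X.
Species balance: n_A = 2.58 − X; n_D = 3 − 3X; n_B = 2X.
n_T = Σnᵢ = 5.58 − 2X.
Mole fractions y_i = n_i/n_T; K_p = p_B^2 / (p_A p_D^3) with p_i = y_i·P.
Substituting and setting equal to 0.71 bar^-2 gives a polynomial in X; the root in (0,1) is X = 0.587.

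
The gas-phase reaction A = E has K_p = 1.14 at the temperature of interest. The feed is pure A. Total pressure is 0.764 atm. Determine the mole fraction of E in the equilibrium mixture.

Basis: 1 mol A initially; let X = conversion of A. Extent ξ = X.
At extent ξ: n_A = 1 − X; n_E = X.
Since Δν = 0, n_T = 1 throughout.
y_i = n_i/n_T, p_i = y_i·P. K_p = p_E / (p_A).
Equating to 1.14 and solving on 0 < X < 1: X = 0.533.
Then n_E = 0.533, n_T = 1, so y_E = 0.533.

y_E = 0.533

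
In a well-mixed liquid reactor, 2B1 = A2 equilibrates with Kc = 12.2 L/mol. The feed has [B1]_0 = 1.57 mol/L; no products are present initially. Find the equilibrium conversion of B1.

Let X = conversion of B1; extent ξ = 1.57X/2 mol/L.
Concentrations: [B1] = 1.57 − 1.57X; [A2] = 0.785X.
Kc = [A2] / ([B1]^2).
Equating to 12.2 L/mol: the physical root is X = 0.851.

X = 0.851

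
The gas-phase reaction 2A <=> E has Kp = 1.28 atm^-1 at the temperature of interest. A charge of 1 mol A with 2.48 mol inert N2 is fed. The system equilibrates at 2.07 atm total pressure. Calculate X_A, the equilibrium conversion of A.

Take 1 mol A as basis and let X be its fractional conversion, so ξ = 0.5X.
Moles: n_A = 1 − X; n_E = 0.5X; n_I = 2.48 (inert).
n_T = Σnᵢ = 3.48 − 0.5X.
Mole fractions y_i = n_i/n_T; Kp = p_E / (p_A^2) with p_i = y_i·P.
Substituting and setting equal to 1.28 atm^-1 gives a polynomial in X; the root in (0,1) is X = 0.466.

X = 0.466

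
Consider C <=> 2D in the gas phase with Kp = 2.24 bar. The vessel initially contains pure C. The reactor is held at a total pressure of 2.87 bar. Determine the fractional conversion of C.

Basis: 1 mol C initially; let X = conversion of C. Extent ξ = X.
Moles: n_C = 1 − X; n_D = 2X.
Summing: n_T = 1 + X.
y_i = n_i/n_T, p_i = y_i·P. Kp = p_D^2 / (p_C).
Substituting and setting equal to 2.24 bar gives a polynomial in X; the root in (0,1) is X = 0.404.

X = 0.404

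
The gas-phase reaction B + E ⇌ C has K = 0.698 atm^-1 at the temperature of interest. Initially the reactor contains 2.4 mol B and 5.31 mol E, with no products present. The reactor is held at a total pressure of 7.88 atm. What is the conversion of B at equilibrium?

Take 2.4 mol B as basis and let X be its fractional conversion, so ξ = 2.4X.
Moles: n_B = 2.4 − 2.4X; n_E = 5.31 − 2.4X; n_C = 2.4X.
Total moles n_T = 7.71 − 2.4X.
With p_i = (n_i/n_T)P, K = p_C / (p_B p_E).
Setting this equal to 0.698 atm^-1 and taking the physical root (0 < X < 1) gives X = 0.765.

X = 0.765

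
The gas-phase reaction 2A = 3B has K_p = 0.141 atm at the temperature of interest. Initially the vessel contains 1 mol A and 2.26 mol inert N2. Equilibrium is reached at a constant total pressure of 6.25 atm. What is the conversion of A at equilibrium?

X = 0.236

Basis: 1 mol A initially; let X = conversion of A. Extent ξ = 0.5X.
Mole table: n_A = 1 − X; n_B = 1.5X; n_I = 2.26 (inert).
Summing: n_T = 3.26 + 0.5X.
Mole fractions y_i = n_i/n_T; K_p = p_B^3 / (p_A^2) with p_i = y_i·P.
Substituting and setting equal to 0.141 atm gives a polynomial in X; the root in (0,1) is X = 0.236.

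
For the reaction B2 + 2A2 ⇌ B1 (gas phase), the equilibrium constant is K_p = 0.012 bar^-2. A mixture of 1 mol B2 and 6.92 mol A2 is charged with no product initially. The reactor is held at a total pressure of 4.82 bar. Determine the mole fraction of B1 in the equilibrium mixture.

y_B1 = 0.023

Take 1 mol B2 as basis and let X be its fractional conversion, so ξ = X.
Species balance: n_B2 = 1 − X; n_A2 = 6.92 − 2X; n_B1 = X.
Summing: n_T = 7.92 − 2X.
Mole fractions y_i = n_i/n_T; K_p = p_B1 / (p_B2 p_A2^2) with p_i = y_i·P.
Equating to 0.012 bar^-2 and solving on 0 < X < 1: X = 0.174.
Then n_B1 = 0.174, n_T = 7.57, so y_B1 = 0.023.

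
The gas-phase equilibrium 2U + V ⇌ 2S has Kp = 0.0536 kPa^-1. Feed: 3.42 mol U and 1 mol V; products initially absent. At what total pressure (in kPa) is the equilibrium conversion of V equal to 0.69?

Basis: 1 mol V initially; let X = conversion of V. Extent ξ = X.
Mole table: n_U = 3.42 − 2X; n_V = 1 − X; n_S = 2X.
Summing: n_T = 4.42 − X.
Kp = p_S^2 / (p_U^2 p_V) with p_i = (n_i/n_T)·P.
At X = 0.69: the mole-fraction product g(X) = Π y_i^ν_i = 5.506. Since Kp = g(X)·P^{-1}, P = (g/Kp)^(1/1) = (5.506/0.0536)^(1/1) = 103 kPa.

P = 103 kPa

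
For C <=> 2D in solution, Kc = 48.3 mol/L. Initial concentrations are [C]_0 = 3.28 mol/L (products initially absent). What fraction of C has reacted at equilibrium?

Let X = conversion of C; extent ξ = 3.28·X mol/L.
Concentrations: [C] = 3.28 − 3.28X; [D] = 6.56X.
Kc = [D]^2 / ([C]).
Setting equal to 48.3 and solving for X on (0,1) gives X = 0.818.

X = 0.818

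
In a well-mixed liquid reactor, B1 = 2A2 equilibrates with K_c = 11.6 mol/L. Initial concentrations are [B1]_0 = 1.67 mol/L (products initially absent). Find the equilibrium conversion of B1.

Let X = conversion of B1; extent ξ = 1.67·X mol/L.
Concentrations: [B1] = 1.67 − 1.67X; [A2] = 3.34X.
K_c = [A2]^2 / ([B1]).
Equating to 11.6 mol/L: the physical root is X = 0.710.

X = 0.710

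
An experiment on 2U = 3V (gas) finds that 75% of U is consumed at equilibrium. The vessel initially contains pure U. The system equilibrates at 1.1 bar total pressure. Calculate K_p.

K_p = 18.2 bar

Basis: 1 mol U initially; let X = conversion of U. Extent ξ = 0.5X.
Mole table: n_U = 1 − X; n_V = 1.5X.
n_T = Σnᵢ = 1 + 0.5X.
At X = 0.75: n_U = 0.25, n_V = 1.12, n_T = 1.38.
p_i = (n_i/n_T)·P. K_p = p_V^3 / (p_U^2) = 18.2 bar.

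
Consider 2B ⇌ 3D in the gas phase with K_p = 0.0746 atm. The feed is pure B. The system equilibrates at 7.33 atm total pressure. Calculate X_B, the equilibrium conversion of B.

X = 0.134

Let X = conversion of B (basis 1 mol B); extent of reaction ξ = 0.5X.
Mole table: n_B = 1 − X; n_D = 1.5X.
Summing: n_T = 1 + 0.5X.
y_i = n_i/n_T, p_i = y_i·P. K_p = p_D^3 / (p_B^2).
Equating to 0.0746 atm and solving on 0 < X < 1: X = 0.134.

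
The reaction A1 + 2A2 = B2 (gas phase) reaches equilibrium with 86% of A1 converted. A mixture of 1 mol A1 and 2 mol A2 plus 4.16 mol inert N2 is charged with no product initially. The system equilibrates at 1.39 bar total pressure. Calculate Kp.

Kp = 1.2e+03 bar^-2

Take 1 mol A1 as basis and let X be its fractional conversion, so ξ = X.
Mole table: n_A1 = 1 − X; n_A2 = 2 − 2X; n_B2 = X; n_I = 4.16 (inert).
n_T = Σnᵢ = 7.16 − 2X.
At X = 0.86: n_A1 = 0.14, n_A2 = 0.28, n_B2 = 0.86, n_T = 5.44.
p_i = (n_i/n_T)·P. Kp = p_B2 / (p_A1 p_A2^2) = 1.2e+03 bar^-2.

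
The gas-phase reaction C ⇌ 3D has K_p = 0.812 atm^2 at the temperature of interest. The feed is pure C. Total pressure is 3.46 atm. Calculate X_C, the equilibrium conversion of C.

X = 0.154

Let X = conversion of C (basis 1 mol C); extent of reaction ξ = X.
Species balance: n_C = 1 − X; n_D = 3X.
n_T = Σnᵢ = 1 + 2X.
y_i = n_i/n_T, p_i = y_i·P. K_p = p_D^3 / (p_C).
Equating to 0.812 atm^2 and solving on 0 < X < 1: X = 0.154.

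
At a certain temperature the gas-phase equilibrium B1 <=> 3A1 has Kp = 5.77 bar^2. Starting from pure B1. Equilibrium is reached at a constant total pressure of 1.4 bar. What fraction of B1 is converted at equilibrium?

X = 0.596

Basis: 1 mol B1 initially; let X = conversion of B1. Extent ξ = X.
Species balance: n_B1 = 1 − X; n_A1 = 3X.
Summing: n_T = 1 + 2X.
Mole fractions y_i = n_i/n_T; Kp = p_A1^3 / (p_B1) with p_i = y_i·P.
Equating to 5.77 bar^2 and solving on 0 < X < 1: X = 0.596.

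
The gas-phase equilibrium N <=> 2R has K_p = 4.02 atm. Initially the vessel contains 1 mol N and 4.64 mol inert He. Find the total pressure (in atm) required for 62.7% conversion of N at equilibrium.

Take 1 mol N as basis and let X be its fractional conversion, so ξ = X.
Mole table: n_N = 1 − X; n_R = 2X; n_I = 4.64 (inert).
n_T = Σnᵢ = 5.64 + X.
K_p = p_R^2 / (p_N) with p_i = (n_i/n_T)·P.
At X = 0.627: the mole-fraction product g(X) = Π y_i^ν_i = 0.6727. Since K_p = g(X)·P^{1}, P = (K_p/g)^(1/1) = (4.02/0.6727)^(1/1) = 5.98 atm.

P = 5.98 atm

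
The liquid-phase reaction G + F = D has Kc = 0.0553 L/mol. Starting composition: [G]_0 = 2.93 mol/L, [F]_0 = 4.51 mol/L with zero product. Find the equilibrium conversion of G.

X = 0.180

Let X = conversion of G; extent ξ = 2.93·X mol/L.
Concentrations: [G] = 2.93 − 2.93X; [F] = 4.51 − 2.93X; [D] = 2.93X.
Kc = [D] / ([G] [F]).
Equating to 0.0553 L/mol: the physical root is X = 0.180.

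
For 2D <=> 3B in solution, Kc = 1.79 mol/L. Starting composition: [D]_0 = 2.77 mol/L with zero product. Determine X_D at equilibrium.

Let X = conversion of D; extent ξ = 2.77X/2 mol/L.
Concentrations: [D] = 2.77 − 2.77X; [B] = 4.16X.
Kc = [B]^3 / ([D]^2).
Setting equal to 1.79 and solving for X on (0,1) gives X = 0.407.

X = 0.407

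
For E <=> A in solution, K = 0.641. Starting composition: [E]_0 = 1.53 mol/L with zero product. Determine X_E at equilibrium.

Let X = conversion of E; extent ξ = 1.53·X mol/L.
Concentrations: [E] = 1.53 − 1.53X; [A] = 1.53X.
K = [A] / ([E]).
This equals 0.641 at X = 0.391 (the root in 0 < X < 1).

X = 0.391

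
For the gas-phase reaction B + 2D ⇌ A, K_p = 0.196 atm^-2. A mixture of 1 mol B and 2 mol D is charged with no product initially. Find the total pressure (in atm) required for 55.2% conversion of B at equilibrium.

Basis: 1 mol B initially; let X = conversion of B. Extent ξ = X.
At extent ξ: n_B = 1 − X; n_D = 2 − 2X; n_A = X.
n_T = Σnᵢ = 3 − 2X.
K_p = p_A / (p_B p_D^2) with p_i = (n_i/n_T)·P.
At X = 0.552: the mole-fraction product g(X) = Π y_i^ν_i = 5.517. Since K_p = g(X)·P^{-2}, P = (g/K_p)^(1/2) = (5.517/0.196)^(1/2) = 5.31 atm.

P = 5.31 atm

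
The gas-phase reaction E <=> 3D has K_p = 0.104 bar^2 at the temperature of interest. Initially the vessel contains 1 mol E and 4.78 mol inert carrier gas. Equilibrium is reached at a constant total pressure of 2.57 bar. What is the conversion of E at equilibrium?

Let X = conversion of E (basis 1 mol E); extent of reaction ξ = X.
Species balance: n_E = 1 − X; n_D = 3X; n_I = 4.78 (inert).
n_T = Σnᵢ = 5.78 + 2X.
Mole fractions y_i = n_i/n_T; K_p = p_D^3 / (p_E) with p_i = y_i·P.
This yields a degree-3 equation in X; solving on (0,1), X = 0.258.

X = 0.258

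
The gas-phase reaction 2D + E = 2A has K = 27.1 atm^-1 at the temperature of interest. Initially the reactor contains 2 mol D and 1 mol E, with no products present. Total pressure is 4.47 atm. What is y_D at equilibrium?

Take 2 mol D as basis and let X be its fractional conversion, so ξ = X.
Moles: n_D = 2 − 2X; n_E = 1 − X; n_A = 2X.
Summing: n_T = 3 − X.
Mole fractions y_i = n_i/n_T; K = p_A^2 / (p_D^2 p_E) with p_i = y_i·P.
Setting this equal to 27.1 atm^-1 and taking the physical root (0 < X < 1) gives X = 0.777.
Then n_D = 0.446, n_T = 2.22, so y_D = 0.201.

y_D = 0.201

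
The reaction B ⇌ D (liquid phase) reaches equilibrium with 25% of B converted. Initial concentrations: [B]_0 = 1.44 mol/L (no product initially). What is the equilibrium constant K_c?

K_c = 0.333

Let X = conversion of B.
Concentrations: [B] = 1.44 − 1.44X; [D] = 1.44X.
At X = 0.25: [B] = 1.08, [D] = 0.36.
K_c = [D] / ([B]) = 0.333.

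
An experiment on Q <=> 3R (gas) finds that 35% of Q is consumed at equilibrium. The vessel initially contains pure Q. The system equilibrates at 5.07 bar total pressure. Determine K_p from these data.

Take 1 mol Q as basis and let X be its fractional conversion, so ξ = X.
At extent ξ: n_Q = 1 − X; n_R = 3X.
Summing: n_T = 1 + 2X.
At X = 0.35: n_Q = 0.65, n_R = 1.05, n_T = 1.7.
p_i = (n_i/n_T)·P. K_p = p_R^3 / (p_Q) = 15.8 bar^2.

K_p = 15.8 bar^2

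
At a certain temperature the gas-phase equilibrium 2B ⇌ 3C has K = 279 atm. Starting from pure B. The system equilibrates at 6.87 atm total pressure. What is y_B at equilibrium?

Let X = conversion of B (basis 1 mol B); extent of reaction ξ = 0.5X.
Species balance: n_B = 1 − X; n_C = 1.5X.
n_T = Σnᵢ = 1 + 0.5X.
Mole fractions y_i = n_i/n_T; K = p_C^3 / (p_B^2) with p_i = y_i·P.
Substituting and setting equal to 279 atm gives a polynomial in X; the root in (0,1) is X = 0.820.
Then n_B = 0.18, n_T = 1.41, so y_B = 0.128.

y_B = 0.128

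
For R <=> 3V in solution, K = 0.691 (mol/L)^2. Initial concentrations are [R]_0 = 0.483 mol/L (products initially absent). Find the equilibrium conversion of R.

Let X = conversion of R; extent ξ = 0.483·X mol/L.
Concentrations: [R] = 0.483 − 0.483X; [V] = 1.45X.
K = [V]^3 / ([R]).
Setting equal to 0.691 and solving for X on (0,1) gives X = 0.403.

X = 0.403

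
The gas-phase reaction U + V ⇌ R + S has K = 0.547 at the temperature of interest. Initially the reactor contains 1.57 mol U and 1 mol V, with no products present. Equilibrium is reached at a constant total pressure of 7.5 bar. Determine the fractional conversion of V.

Take 1 mol V as basis and let X be its fractional conversion, so ξ = X.
At extent ξ: n_U = 1.57 − X; n_V = 1 − X; n_R = X; n_S = X.
Since Δν = 0, n_T = 2.57 throughout.
Mole fractions y_i = n_i/n_T; K = p_R p_S / (p_U p_V) with p_i = y_i·P.
This yields a degree-2 equation in X; solving on (0,1), X = 0.523.

X = 0.523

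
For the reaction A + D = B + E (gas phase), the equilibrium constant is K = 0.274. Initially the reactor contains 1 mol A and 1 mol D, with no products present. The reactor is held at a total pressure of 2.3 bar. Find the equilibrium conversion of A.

X = 0.344

Basis: 1 mol A initially; let X = conversion of A. Extent ξ = X.
Species balance: n_A = 1 − X; n_D = 1 − X; n_B = X; n_E = X.
n_T stays at 2 (no change in mole number).
With p_i = (n_i/n_T)P, K = p_B p_E / (p_A p_D).
Equating to 0.274 and solving on 0 < X < 1: X = 0.344.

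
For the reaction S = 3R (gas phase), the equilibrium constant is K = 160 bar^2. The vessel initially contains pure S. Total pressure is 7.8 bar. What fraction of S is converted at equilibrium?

Let X = conversion of S (basis 1 mol S); extent of reaction ξ = X.
Moles: n_S = 1 − X; n_R = 3X.
n_T = Σnᵢ = 1 + 2X.
With p_i = (n_i/n_T)P, K = p_R^3 / (p_S).
Equating to 160 bar^2 and solving on 0 < X < 1: X = 0.576.

X = 0.576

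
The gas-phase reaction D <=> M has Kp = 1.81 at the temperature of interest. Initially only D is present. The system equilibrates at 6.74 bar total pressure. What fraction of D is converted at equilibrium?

Basis: 1 mol D initially; let X = conversion of D. Extent ξ = X.
Moles: n_D = 1 − X; n_M = X.
Total moles n_T = 1 (Δν = 0, constant).
y_i = n_i/n_T, p_i = y_i·P. Kp = p_M / (p_D).
This yields a degree-1 equation in X; solving on (0,1), X = 0.644.

X = 0.644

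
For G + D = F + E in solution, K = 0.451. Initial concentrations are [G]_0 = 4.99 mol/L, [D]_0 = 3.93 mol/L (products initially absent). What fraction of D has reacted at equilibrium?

Let X = conversion of D; extent ξ = 3.93·X mol/L.
Concentrations: [G] = 4.99 − 3.93X; [D] = 3.93 − 3.93X; [F] = 3.93X; [E] = 3.93X.
K = [F] [E] / ([G] [D]).
Solving K = 0.451 for X ∈ (0,1): X = 0.451.

X = 0.451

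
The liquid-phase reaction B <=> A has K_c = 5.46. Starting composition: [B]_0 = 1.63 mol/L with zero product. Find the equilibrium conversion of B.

Let X = conversion of B; extent ξ = 1.63·X mol/L.
Concentrations: [B] = 1.63 − 1.63X; [A] = 1.63X.
K_c = [A] / ([B]).
This equals 5.46 at X = 0.845 (the root in 0 < X < 1).

X = 0.845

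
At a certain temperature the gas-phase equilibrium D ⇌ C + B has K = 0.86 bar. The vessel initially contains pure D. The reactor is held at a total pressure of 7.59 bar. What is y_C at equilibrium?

y_C = 0.242

Basis: 1 mol D initially; let X = conversion of D. Extent ξ = X.
Mole table: n_D = 1 − X; n_C = X; n_B = X.
Total moles n_T = 1 + X.
Mole fractions y_i = n_i/n_T; K = p_C p_B / (p_D) with p_i = y_i·P.
This yields a degree-2 equation in X; solving on (0,1), X = 0.319.
Then n_C = 0.319, n_T = 1.32, so y_C = 0.242.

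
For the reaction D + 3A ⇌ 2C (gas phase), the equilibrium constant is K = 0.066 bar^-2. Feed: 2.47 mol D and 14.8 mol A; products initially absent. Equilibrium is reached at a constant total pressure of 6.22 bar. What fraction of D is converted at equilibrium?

Let X = conversion of D (basis 2.47 mol D); extent of reaction ξ = 2.47X.
Mole table: n_D = 2.47 − 2.47X; n_A = 14.8 − 7.41X; n_C = 4.94X.
Total moles n_T = 17.3 − 4.94X.
Mole fractions y_i = n_i/n_T; K = p_C^2 / (p_D p_A^3) with p_i = y_i·P.
Substituting and setting equal to 0.066 bar^-2 gives a polynomial in X; the root in (0,1) is X = 0.660.

X = 0.660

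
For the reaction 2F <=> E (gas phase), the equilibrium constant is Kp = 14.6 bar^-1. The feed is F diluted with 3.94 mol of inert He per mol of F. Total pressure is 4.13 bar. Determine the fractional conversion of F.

Basis: 1 mol F initially; let X = conversion of F. Extent ξ = 0.5X.
Mole table: n_F = 1 − X; n_E = 0.5X; n_I = 3.94 (inert).
Summing: n_T = 4.94 − 0.5X.
With p_i = (n_i/n_T)P, Kp = p_E / (p_F^2).
Equating to 14.6 bar^-1 and solving on 0 < X < 1: X = 0.824.

X = 0.824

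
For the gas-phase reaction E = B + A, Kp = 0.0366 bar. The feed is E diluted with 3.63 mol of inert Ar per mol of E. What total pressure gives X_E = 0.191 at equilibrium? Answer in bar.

Basis: 1 mol E initially; let X = conversion of E. Extent ξ = X.
At extent ξ: n_E = 1 − X; n_B = X; n_A = X; n_I = 3.63 (inert).
n_T = Σnᵢ = 4.63 + X.
Kp = p_B p_A / (p_E) with p_i = (n_i/n_T)·P.
At X = 0.191: the mole-fraction product g(X) = Π y_i^ν_i = 0.009354. Since Kp = g(X)·P^{1}, P = (Kp/g)^(1/1) = (0.0366/0.009354)^(1/1) = 3.91 bar.

P = 3.91 bar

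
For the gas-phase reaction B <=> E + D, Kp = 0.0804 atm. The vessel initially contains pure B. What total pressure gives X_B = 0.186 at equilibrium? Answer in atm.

P = 2.24 atm

Basis: 1 mol B initially; let X = conversion of B. Extent ξ = X.
Mole table: n_B = 1 − X; n_E = X; n_D = X.
Total moles n_T = 1 + X.
Kp = p_E p_D / (p_B) with p_i = (n_i/n_T)·P.
At X = 0.186: the mole-fraction product g(X) = Π y_i^ν_i = 0.03584. Since Kp = g(X)·P^{1}, P = (Kp/g)^(1/1) = (0.0804/0.03584)^(1/1) = 2.24 atm.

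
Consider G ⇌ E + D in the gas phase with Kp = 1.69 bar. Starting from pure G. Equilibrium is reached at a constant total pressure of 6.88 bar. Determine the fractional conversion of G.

Basis: 1 mol G initially; let X = conversion of G. Extent ξ = X.
Moles: n_G = 1 − X; n_E = X; n_D = X.
Total moles n_T = 1 + X.
y_i = n_i/n_T, p_i = y_i·P. Kp = p_E p_D / (p_G).
Substituting and setting equal to 1.69 bar gives a polynomial in X; the root in (0,1) is X = 0.444.

X = 0.444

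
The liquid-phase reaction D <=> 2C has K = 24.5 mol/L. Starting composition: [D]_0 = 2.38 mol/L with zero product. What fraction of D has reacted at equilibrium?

X = 0.770

Let X = conversion of D; extent ξ = 2.38·X mol/L.
Concentrations: [D] = 2.38 − 2.38X; [C] = 4.76X.
K = [C]^2 / ([D]).
Solving K = 24.5 for X ∈ (0,1): X = 0.770.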